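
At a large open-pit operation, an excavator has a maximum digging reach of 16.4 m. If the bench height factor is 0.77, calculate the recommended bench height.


Bench height = reach * factor
= 16.4 * 0.77
= 12.628 m

12.628 m


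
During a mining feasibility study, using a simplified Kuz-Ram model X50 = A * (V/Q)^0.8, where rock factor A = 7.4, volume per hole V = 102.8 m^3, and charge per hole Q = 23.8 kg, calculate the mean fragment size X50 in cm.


Compute V/Q:
V/Q = 102.8 / 23.8 = 4.319327731
Raise to the power 0.8:
(V/Q)^0.8 = 4.319327731^0.8 = 3.223538979
Multiply by A:
X50 = 7.4 * 3.223538979
= 23.8542 cm

23.8542 cm


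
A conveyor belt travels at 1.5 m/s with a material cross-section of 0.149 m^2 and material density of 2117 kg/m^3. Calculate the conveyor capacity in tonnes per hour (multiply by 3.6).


1703.3382 t/h

Volumetric flow = speed * area
= 1.5 * 0.149 = 0.2235 m^3/s
Mass flow = volumetric * density
= 0.2235 * 2117 = 473.1495 kg/s
Convert to t/h: multiply by 3.6
Capacity = 473.1495 * 3.6
= 1703.3382 t/h


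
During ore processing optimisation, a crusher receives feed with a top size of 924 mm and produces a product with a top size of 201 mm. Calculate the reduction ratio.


4.597

Reduction ratio = feed size / product size
= 924 / 201
= 4.597


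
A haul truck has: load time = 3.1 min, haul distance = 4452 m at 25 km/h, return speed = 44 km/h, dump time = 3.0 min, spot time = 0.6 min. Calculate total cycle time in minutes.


Convert haul speed to m/min: 25 * 1000/60 = 416.6666667 m/min
Haul time = 4452 / 416.6666667 = 10.6848 min
Convert return speed to m/min: 44 * 1000/60 = 733.3333333 m/min
Return time = 4452 / 733.3333333 = 6.070909091 min
Total cycle time:
= 3.1 + 10.6848 + 3.0 + 6.070909091 + 0.6
= 23.4557 min

23.4557 min


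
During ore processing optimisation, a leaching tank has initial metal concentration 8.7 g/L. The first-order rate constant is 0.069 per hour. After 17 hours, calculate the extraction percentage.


69.0563%

Compute the exponent:
-k * t = -0.069 * 17 = -1.173
Remaining concentration:
C = 8.7 * exp(-1.173)
= 8.7 * 0.3094372357
= 2.692103951 g/L
Extracted = 8.7 - 2.692103951 = 6.007896049 g/L
Extraction % = 6.007896049 / 8.7 * 100
= 69.0563%


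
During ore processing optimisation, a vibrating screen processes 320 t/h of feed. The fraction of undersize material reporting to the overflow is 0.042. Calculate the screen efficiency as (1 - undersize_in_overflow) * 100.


Screen efficiency = (1 - fraction of undersize in overflow) * 100
= (1 - 0.042) * 100
= 0.958 * 100
= 95.8%

95.8%


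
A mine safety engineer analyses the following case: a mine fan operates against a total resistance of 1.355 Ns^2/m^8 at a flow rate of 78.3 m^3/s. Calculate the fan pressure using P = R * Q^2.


Compute Q^2:
Q^2 = 78.3^2 = 6130.89
Compute pressure:
P = R * Q^2 = 1.355 * 6130.89
= 8307.356 Pa

8307.356 Pa


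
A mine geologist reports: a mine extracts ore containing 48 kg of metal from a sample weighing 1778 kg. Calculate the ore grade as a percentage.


Ore grade = (metal mass / ore mass) * 100
= (48 / 1778) * 100
= 0.02699662542 * 100
= 2.6997%

2.6997%


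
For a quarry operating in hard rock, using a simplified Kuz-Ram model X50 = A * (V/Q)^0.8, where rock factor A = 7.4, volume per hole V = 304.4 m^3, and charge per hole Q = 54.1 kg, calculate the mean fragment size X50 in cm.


29.4734 cm

Compute V/Q:
V/Q = 304.4 / 54.1 = 5.626617375
Raise to the power 0.8:
(V/Q)^0.8 = 5.626617375^0.8 = 3.982886279
Multiply by A:
X50 = 7.4 * 3.982886279
= 29.4734 cm


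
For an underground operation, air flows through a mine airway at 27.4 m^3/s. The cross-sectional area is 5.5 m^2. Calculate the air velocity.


Velocity = flow rate / cross-sectional area
= 27.4 / 5.5
= 4.9818 m/s

4.9818 m/s


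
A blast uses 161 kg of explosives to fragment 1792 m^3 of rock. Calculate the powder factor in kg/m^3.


Powder factor = explosive mass / rock volume
= 161 / 1792
= 0.0898 kg/m^3

0.0898 kg/m^3


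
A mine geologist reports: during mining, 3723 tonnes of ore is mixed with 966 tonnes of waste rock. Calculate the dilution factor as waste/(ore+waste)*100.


20.6014%

Total material = ore + waste
= 3723 + 966 = 4689 tonnes
Dilution = waste / total * 100
= 966 / 4689 * 100
= 0.2060140755 * 100
= 20.6014%


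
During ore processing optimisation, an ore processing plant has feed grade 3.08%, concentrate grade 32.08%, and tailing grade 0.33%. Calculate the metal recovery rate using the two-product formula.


Using the two-product formula:
R = 100 * c * (f - t) / (f * (c - t))
Numerator = 100 * 32.08 * (3.08 - 0.33)
= 100 * 32.08 * 2.75
= 8822.0
Denominator = 3.08 * (32.08 - 0.33)
= 3.08 * 31.75
= 97.79
R = 8822.0 / 97.79
= 90.2137%

90.2137%


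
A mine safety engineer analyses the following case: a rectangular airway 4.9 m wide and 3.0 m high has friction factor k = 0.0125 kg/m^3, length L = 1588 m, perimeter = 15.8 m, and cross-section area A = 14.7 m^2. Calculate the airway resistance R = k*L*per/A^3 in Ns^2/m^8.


Compute the numerator:
k * L * per = 0.0125 * 1588 * 15.8
= 313.63
Compute the denominator:
A^3 = 14.7^3 = 3176.523
Resistance:
R = 313.63 / 3176.523
= 0.0987 Ns^2/m^8

0.0987 Ns^2/m^8


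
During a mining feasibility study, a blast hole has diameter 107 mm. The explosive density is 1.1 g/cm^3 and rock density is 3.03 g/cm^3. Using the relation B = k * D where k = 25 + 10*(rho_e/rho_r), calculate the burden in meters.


First, compute k:
rho_e / rho_r = 1.1 / 3.03 = 0.3630363036
k = 25 + 10 * 0.3630363036 = 28.63036304
Then, compute burden:
B = k * D / 1000 = 28.63036304 * 107 / 1000
= 3063.448845 / 1000
= 3.0634 m

3.0634 m


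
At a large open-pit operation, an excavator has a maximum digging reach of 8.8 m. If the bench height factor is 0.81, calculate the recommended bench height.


Bench height = reach * factor
= 8.8 * 0.81
= 7.128 m

7.128 m


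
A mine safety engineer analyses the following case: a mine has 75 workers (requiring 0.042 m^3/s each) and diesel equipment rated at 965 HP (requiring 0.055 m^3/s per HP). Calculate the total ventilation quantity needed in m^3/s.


Airflow for workers:
Q_people = 75 * 0.042 = 3.15 m^3/s
Airflow for diesel equipment:
Q_diesel = 965 * 0.055 = 53.075 m^3/s
Total ventilation:
Q_total = 3.15 + 53.075
= 56.225 m^3/s

56.225 m^3/s


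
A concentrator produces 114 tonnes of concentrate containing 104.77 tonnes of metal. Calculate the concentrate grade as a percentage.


91.9035%

Grade = (metal in concentrate / concentrate mass) * 100
= (104.77 / 114) * 100
= 0.9190350877 * 100
= 91.9035%


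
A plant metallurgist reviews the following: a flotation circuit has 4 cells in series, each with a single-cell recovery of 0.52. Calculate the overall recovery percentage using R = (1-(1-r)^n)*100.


Complement of single-cell recovery:
1 - r = 1 - 0.52 = 0.48
Raise to power n:
(1 - r)^4 = 0.48^4 = 0.05308416
Overall recovery:
R = (1 - 0.05308416) * 100
= 94.6916%

94.6916%


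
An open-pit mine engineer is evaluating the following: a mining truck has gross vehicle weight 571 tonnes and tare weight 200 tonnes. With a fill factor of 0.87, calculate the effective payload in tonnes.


Maximum payload = gross - tare
= 571 - 200 = 371 tonnes
Effective payload = max payload * fill factor
= 371 * 0.87
= 322.77 tonnes

322.77 tonnes


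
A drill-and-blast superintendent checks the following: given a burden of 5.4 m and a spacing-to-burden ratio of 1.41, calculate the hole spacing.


7.614 m

Spacing = burden * ratio
= 5.4 * 1.41
= 7.614 m


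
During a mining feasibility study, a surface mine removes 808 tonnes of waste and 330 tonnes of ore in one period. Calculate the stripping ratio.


2.4485

Stripping ratio = waste tonnage / ore tonnage
= 808 / 330
= 2.4485


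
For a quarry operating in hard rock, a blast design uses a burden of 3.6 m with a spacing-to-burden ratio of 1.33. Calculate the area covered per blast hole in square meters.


First, find the spacing:
Spacing = burden * ratio = 3.6 * 1.33
= 4.788 m
Then, calculate the area:
Area = burden * spacing = 3.6 * 4.788
= 17.2368 m^2

17.2368 m^2


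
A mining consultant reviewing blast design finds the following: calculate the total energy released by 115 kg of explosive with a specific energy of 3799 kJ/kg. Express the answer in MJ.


Energy = mass * specific_energy / 1000
= 115 * 3799 / 1000
= 436885 / 1000
= 436.885 MJ

436.885 MJ


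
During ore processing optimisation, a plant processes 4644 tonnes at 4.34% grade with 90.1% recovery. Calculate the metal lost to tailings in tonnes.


19.9534 tonnes

Total metal in feed:
= 4644 * 4.34 / 100 = 201.5496 tonnes
Metal recovered:
= 201.5496 * 90.1 / 100 = 181.5961896 tonnes
Metal lost to tailings:
= 201.5496 - 181.5961896
= 19.9534 tonnes


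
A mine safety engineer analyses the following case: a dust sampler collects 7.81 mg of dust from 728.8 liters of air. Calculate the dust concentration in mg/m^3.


Convert liters to m^3: 1 m^3 = 1000 L
Concentration = mass / volume * 1000
= 7.81 / 728.8 * 1000
= 0.01071624588 * 1000
= 10.7162 mg/m^3

10.7162 mg/m^3


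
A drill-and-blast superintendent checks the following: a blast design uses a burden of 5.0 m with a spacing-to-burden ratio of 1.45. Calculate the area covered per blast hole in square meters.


36.25 m^2

First, find the spacing:
Spacing = burden * ratio = 5.0 * 1.45
= 7.25 m
Then, calculate the area:
Area = burden * spacing = 5.0 * 7.25
= 36.25 m^2


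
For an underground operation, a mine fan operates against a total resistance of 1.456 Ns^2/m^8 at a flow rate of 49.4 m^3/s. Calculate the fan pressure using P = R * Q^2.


3553.1642 Pa

Compute Q^2:
Q^2 = 49.4^2 = 2440.36
Compute pressure:
P = R * Q^2 = 1.456 * 2440.36
= 3553.1642 Pa


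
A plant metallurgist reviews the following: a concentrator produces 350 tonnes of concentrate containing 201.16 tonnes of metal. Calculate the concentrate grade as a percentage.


Grade = (metal in concentrate / concentrate mass) * 100
= (201.16 / 350) * 100
= 0.5747428571 * 100
= 57.4743%

57.4743%


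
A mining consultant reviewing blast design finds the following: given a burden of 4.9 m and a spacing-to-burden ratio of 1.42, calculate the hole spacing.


6.958 m

Spacing = burden * ratio
= 4.9 * 1.42
= 6.958 m


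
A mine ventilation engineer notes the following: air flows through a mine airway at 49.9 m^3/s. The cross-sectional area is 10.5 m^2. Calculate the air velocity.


Velocity = flow rate / cross-sectional area
= 49.9 / 10.5
= 4.7524 m/s

4.7524 m/s


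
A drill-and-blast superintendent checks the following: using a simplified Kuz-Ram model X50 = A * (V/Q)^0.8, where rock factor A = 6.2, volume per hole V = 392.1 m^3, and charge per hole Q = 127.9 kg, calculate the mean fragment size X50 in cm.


15.1919 cm

Compute V/Q:
V/Q = 392.1 / 127.9 = 3.06567631
Raise to the power 0.8:
(V/Q)^0.8 = 3.06567631^0.8 = 2.450310033
Multiply by A:
X50 = 6.2 * 2.450310033
= 15.1919 cm


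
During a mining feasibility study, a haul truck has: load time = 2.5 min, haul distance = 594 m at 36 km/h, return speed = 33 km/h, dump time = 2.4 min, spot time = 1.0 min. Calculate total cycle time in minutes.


Convert haul speed to m/min: 36 * 1000/60 = 600 m/min
Haul time = 594 / 600 = 0.99 min
Convert return speed to m/min: 33 * 1000/60 = 550 m/min
Return time = 594 / 550 = 1.08 min
Total cycle time:
= 2.5 + 0.99 + 2.4 + 1.08 + 1.0
= 7.97 min

7.97 min


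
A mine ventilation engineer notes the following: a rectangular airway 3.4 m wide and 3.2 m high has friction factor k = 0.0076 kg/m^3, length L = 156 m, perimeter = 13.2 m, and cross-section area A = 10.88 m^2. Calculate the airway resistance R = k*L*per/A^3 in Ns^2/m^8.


Compute the numerator:
k * L * per = 0.0076 * 156 * 13.2
= 15.64992
Compute the denominator:
A^3 = 10.88^3 = 1287.913472
Resistance:
R = 15.64992 / 1287.913472
= 0.0122 Ns^2/m^8

0.0122 Ns^2/m^8


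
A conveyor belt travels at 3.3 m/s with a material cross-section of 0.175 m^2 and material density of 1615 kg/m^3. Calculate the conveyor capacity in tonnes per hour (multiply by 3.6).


3357.585 t/h

Volumetric flow = speed * area
= 3.3 * 0.175 = 0.5775 m^3/s
Mass flow = volumetric * density
= 0.5775 * 1615 = 932.6625 kg/s
Convert to t/h: multiply by 3.6
Capacity = 932.6625 * 3.6
= 3357.585 t/h


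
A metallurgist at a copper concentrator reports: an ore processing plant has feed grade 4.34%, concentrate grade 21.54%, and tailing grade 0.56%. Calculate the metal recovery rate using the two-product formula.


89.4216%

Using the two-product formula:
R = 100 * c * (f - t) / (f * (c - t))
Numerator = 100 * 21.54 * (4.34 - 0.56)
= 100 * 21.54 * 3.78
= 8142.12
Denominator = 4.34 * (21.54 - 0.56)
= 4.34 * 20.98
= 91.0532
R = 8142.12 / 91.0532
= 89.4216%


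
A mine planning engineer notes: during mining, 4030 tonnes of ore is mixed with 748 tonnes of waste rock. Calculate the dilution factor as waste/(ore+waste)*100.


15.6551%

Total material = ore + waste
= 4030 + 748 = 4778 tonnes
Dilution = waste / total * 100
= 748 / 4778 * 100
= 0.1565508581 * 100
= 15.6551%


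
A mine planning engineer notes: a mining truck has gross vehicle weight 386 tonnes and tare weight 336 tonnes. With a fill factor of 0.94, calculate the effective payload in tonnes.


Maximum payload = gross - tare
= 386 - 336 = 50 tonnes
Effective payload = max payload * fill factor
= 50 * 0.94
= 47.0 tonnes

47.0 tonnes


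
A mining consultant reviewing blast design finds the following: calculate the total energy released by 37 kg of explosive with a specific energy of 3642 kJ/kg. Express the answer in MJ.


Energy = mass * specific_energy / 1000
= 37 * 3642 / 1000
= 134754 / 1000
= 134.754 MJ

134.754 MJ


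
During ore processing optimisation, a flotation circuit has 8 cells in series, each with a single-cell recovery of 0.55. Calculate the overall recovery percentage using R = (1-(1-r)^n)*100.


99.8318%

Complement of single-cell recovery:
1 - r = 1 - 0.55 = 0.45
Raise to power n:
(1 - r)^8 = 0.45^8 = 0.001681512539
Overall recovery:
R = (1 - 0.001681512539) * 100
= 99.8318%


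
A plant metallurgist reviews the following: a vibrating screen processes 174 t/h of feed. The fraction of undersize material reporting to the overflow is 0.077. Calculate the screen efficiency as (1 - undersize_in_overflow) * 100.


Screen efficiency = (1 - fraction of undersize in overflow) * 100
= (1 - 0.077) * 100
= 0.923 * 100
= 92.3%

92.3%


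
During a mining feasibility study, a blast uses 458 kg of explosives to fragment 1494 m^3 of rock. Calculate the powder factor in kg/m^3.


Powder factor = explosive mass / rock volume
= 458 / 1494
= 0.3066 kg/m^3

0.3066 kg/m^3


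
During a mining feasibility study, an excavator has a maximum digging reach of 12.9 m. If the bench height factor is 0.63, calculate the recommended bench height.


Bench height = reach * factor
= 12.9 * 0.63
= 8.127 m

8.127 m


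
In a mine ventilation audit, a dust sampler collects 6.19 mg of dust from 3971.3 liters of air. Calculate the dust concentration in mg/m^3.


Convert liters to m^3: 1 m^3 = 1000 L
Concentration = mass / volume * 1000
= 6.19 / 3971.3 * 1000
= 0.001558683555 * 1000
= 1.5587 mg/m^3

1.5587 mg/m^3


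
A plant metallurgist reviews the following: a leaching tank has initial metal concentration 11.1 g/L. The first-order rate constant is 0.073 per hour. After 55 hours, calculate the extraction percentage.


Compute the exponent:
-k * t = -0.073 * 55 = -4.015
Remaining concentration:
C = 11.1 * exp(-4.015)
= 11.1 * 0.01804295455
= 0.2002767955 g/L
Extracted = 11.1 - 0.2002767955 = 10.8997232 g/L
Extraction % = 10.8997232 / 11.1 * 100
= 98.1957%

98.1957%


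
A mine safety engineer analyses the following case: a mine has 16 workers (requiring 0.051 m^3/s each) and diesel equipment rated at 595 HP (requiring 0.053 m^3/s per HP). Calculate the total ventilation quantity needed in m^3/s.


Airflow for workers:
Q_people = 16 * 0.051 = 0.816 m^3/s
Airflow for diesel equipment:
Q_diesel = 595 * 0.053 = 31.535 m^3/s
Total ventilation:
Q_total = 0.816 + 31.535
= 32.351 m^3/s

32.351 m^3/s


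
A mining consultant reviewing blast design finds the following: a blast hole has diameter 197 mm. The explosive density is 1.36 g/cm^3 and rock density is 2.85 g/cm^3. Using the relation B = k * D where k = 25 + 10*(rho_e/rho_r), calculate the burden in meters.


First, compute k:
rho_e / rho_r = 1.36 / 2.85 = 0.4771929825
k = 25 + 10 * 0.4771929825 = 29.77192982
Then, compute burden:
B = k * D / 1000 = 29.77192982 * 197 / 1000
= 5865.070175 / 1000
= 5.8651 m

5.8651 m


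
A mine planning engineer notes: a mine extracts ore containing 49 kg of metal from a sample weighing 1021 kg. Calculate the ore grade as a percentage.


4.7992%

Ore grade = (metal mass / ore mass) * 100
= (49 / 1021) * 100
= 0.04799216454 * 100
= 4.7992%


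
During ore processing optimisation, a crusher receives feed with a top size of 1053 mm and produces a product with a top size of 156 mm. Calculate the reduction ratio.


6.75

Reduction ratio = feed size / product size
= 1053 / 156
= 6.75


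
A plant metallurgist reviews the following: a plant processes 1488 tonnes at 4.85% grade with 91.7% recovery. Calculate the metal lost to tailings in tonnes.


Total metal in feed:
= 1488 * 4.85 / 100 = 72.168 tonnes
Metal recovered:
= 72.168 * 91.7 / 100 = 66.178056 tonnes
Metal lost to tailings:
= 72.168 - 66.178056
= 5.9899 tonnes

5.9899 tonnes


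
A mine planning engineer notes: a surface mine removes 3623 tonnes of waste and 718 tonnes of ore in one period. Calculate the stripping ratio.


Stripping ratio = waste tonnage / ore tonnage
= 3623 / 718
= 5.046

5.046


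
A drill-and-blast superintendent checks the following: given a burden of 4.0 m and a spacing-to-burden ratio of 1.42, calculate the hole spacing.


5.68 m

Spacing = burden * ratio
= 4.0 * 1.42
= 5.68 m


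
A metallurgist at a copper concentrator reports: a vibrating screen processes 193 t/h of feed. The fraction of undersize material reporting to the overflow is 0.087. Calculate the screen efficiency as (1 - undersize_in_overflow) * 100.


Screen efficiency = (1 - fraction of undersize in overflow) * 100
= (1 - 0.087) * 100
= 0.913 * 100
= 91.3%

91.3%


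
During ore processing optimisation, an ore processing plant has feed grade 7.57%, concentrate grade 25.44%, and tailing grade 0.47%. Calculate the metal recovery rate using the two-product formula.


95.5567%

Using the two-product formula:
R = 100 * c * (f - t) / (f * (c - t))
Numerator = 100 * 25.44 * (7.57 - 0.47)
= 100 * 25.44 * 7.1
= 18062.4
Denominator = 7.57 * (25.44 - 0.47)
= 7.57 * 24.97
= 189.0229
R = 18062.4 / 189.0229
= 95.5567%


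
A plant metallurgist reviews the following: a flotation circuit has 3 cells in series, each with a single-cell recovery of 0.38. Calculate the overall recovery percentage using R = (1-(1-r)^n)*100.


76.1672%

Complement of single-cell recovery:
1 - r = 1 - 0.38 = 0.62
Raise to power n:
(1 - r)^3 = 0.62^3 = 0.238328
Overall recovery:
R = (1 - 0.238328) * 100
= 76.1672%


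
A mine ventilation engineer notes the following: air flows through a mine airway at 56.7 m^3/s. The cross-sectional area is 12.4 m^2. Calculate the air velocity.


Velocity = flow rate / cross-sectional area
= 56.7 / 12.4
= 4.5726 m/s

4.5726 m/s


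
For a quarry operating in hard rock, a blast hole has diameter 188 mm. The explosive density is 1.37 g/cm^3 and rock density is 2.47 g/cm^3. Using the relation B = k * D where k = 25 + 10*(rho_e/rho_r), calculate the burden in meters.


5.7428 m

First, compute k:
rho_e / rho_r = 1.37 / 2.47 = 0.5546558704
k = 25 + 10 * 0.5546558704 = 30.5465587
Then, compute burden:
B = k * D / 1000 = 30.5465587 * 188 / 1000
= 5742.753036 / 1000
= 5.7428 m


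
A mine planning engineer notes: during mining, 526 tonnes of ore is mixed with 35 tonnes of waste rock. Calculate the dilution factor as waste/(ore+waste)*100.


6.2389%

Total material = ore + waste
= 526 + 35 = 561 tonnes
Dilution = waste / total * 100
= 35 / 561 * 100
= 0.0623885918 * 100
= 6.2389%


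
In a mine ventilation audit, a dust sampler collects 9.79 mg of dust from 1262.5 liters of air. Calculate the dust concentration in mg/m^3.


Convert liters to m^3: 1 m^3 = 1000 L
Concentration = mass / volume * 1000
= 9.79 / 1262.5 * 1000
= 0.007754455446 * 1000
= 7.7545 mg/m^3

7.7545 mg/m^3


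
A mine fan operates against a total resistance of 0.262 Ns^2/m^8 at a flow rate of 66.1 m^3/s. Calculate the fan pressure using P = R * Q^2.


Compute Q^2:
Q^2 = 66.1^2 = 4369.21
Compute pressure:
P = R * Q^2 = 0.262 * 4369.21
= 1144.733 Pa

1144.733 Pa


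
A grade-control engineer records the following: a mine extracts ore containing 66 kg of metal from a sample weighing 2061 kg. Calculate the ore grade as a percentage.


Ore grade = (metal mass / ore mass) * 100
= (66 / 2061) * 100
= 0.03202328967 * 100
= 3.2023%

3.2023%


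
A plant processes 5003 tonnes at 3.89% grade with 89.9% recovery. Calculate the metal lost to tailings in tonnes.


Total metal in feed:
= 5003 * 3.89 / 100 = 194.6167 tonnes
Metal recovered:
= 194.6167 * 89.9 / 100 = 174.9604133 tonnes
Metal lost to tailings:
= 194.6167 - 174.9604133
= 19.6563 tonnes

19.6563 tonnes


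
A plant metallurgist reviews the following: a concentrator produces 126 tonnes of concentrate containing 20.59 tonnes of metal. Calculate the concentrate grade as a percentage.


Grade = (metal in concentrate / concentrate mass) * 100
= (20.59 / 126) * 100
= 0.1634126984 * 100
= 16.3413%

16.3413%


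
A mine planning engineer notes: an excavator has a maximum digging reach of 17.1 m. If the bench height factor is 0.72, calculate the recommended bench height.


12.312 m

Bench height = reach * factor
= 17.1 * 0.72
= 12.312 m


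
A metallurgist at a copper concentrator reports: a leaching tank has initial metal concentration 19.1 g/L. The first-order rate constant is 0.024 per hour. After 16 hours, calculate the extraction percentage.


31.8869%

Compute the exponent:
-k * t = -0.024 * 16 = -0.384
Remaining concentration:
C = 19.1 * exp(-0.384)
= 19.1 * 0.6811314272
= 13.00961026 g/L
Extracted = 19.1 - 13.00961026 = 6.090389741 g/L
Extraction % = 6.090389741 / 19.1 * 100
= 31.8869%


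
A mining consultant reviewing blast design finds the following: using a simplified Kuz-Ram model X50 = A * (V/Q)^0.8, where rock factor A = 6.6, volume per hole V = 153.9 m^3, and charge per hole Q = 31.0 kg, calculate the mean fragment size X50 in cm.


Compute V/Q:
V/Q = 153.9 / 31.0 = 4.964516129
Raise to the power 0.8:
(V/Q)^0.8 = 4.964516129^0.8 = 3.603309285
Multiply by A:
X50 = 6.6 * 3.603309285
= 23.7818 cm

23.7818 cm


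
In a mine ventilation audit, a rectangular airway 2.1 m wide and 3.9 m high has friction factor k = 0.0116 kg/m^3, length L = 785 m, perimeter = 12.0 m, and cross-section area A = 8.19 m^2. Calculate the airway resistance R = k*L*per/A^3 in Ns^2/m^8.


Compute the numerator:
k * L * per = 0.0116 * 785 * 12.0
= 109.272
Compute the denominator:
A^3 = 8.19^3 = 549.353259
Resistance:
R = 109.272 / 549.353259
= 0.1989 Ns^2/m^8

0.1989 Ns^2/m^8


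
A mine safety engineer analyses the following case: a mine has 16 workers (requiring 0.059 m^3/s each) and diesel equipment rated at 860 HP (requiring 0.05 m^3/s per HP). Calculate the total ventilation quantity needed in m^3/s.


43.944 m^3/s

Airflow for workers:
Q_people = 16 * 0.059 = 0.944 m^3/s
Airflow for diesel equipment:
Q_diesel = 860 * 0.05 = 43.0 m^3/s
Total ventilation:
Q_total = 0.944 + 43.0
= 43.944 m^3/s


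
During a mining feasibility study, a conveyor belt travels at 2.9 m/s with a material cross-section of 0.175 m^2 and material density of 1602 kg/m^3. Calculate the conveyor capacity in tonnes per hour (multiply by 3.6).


Volumetric flow = speed * area
= 2.9 * 0.175 = 0.5075 m^3/s
Mass flow = volumetric * density
= 0.5075 * 1602 = 813.015 kg/s
Convert to t/h: multiply by 3.6
Capacity = 813.015 * 3.6
= 2926.854 t/h

2926.854 t/h


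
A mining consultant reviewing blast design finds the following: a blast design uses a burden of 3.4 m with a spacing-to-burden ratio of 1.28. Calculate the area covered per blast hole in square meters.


14.7968 m^2

First, find the spacing:
Spacing = burden * ratio = 3.4 * 1.28
= 4.352 m
Then, calculate the area:
Area = burden * spacing = 3.4 * 4.352
= 14.7968 m^2


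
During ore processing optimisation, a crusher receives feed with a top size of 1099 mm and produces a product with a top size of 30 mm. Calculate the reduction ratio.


36.6333

Reduction ratio = feed size / product size
= 1099 / 30
= 36.6333


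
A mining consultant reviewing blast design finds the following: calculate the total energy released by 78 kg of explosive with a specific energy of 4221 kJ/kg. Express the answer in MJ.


329.238 MJ

Energy = mass * specific_energy / 1000
= 78 * 4221 / 1000
= 329238 / 1000
= 329.238 MJ


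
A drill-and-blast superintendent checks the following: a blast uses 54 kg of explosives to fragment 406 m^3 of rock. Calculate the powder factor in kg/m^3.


0.133 kg/m^3

Powder factor = explosive mass / rock volume
= 54 / 406
= 0.133 kg/m^3


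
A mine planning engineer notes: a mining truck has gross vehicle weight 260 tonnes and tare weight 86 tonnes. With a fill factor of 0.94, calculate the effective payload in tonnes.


163.56 tonnes

Maximum payload = gross - tare
= 260 - 86 = 174 tonnes
Effective payload = max payload * fill factor
= 174 * 0.94
= 163.56 tonnes


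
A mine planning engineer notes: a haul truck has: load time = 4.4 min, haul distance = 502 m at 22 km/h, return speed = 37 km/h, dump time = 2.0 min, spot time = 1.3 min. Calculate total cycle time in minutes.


Convert haul speed to m/min: 22 * 1000/60 = 366.6666667 m/min
Haul time = 502 / 366.6666667 = 1.369090909 min
Convert return speed to m/min: 37 * 1000/60 = 616.6666667 m/min
Return time = 502 / 616.6666667 = 0.8140540541 min
Total cycle time:
= 4.4 + 1.369090909 + 2.0 + 0.8140540541 + 1.3
= 9.8831 min

9.8831 min


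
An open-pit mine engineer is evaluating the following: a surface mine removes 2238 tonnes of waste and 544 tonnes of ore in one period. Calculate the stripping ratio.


4.114

Stripping ratio = waste tonnage / ore tonnage
= 2238 / 544
= 4.114


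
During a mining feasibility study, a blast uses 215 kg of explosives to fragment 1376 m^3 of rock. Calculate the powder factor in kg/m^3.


Powder factor = explosive mass / rock volume
= 215 / 1376
= 0.1563 kg/m^3

0.1563 kg/m^3


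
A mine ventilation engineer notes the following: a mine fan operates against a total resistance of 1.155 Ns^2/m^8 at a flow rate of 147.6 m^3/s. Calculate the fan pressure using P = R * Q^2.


Compute Q^2:
Q^2 = 147.6^2 = 21785.76
Compute pressure:
P = R * Q^2 = 1.155 * 21785.76
= 25162.5528 Pa

25162.5528 Pa


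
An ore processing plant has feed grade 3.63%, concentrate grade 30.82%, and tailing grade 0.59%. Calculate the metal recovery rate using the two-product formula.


Using the two-product formula:
R = 100 * c * (f - t) / (f * (c - t))
Numerator = 100 * 30.82 * (3.63 - 0.59)
= 100 * 30.82 * 3.04
= 9369.28
Denominator = 3.63 * (30.82 - 0.59)
= 3.63 * 30.23
= 109.7349
R = 9369.28 / 109.7349
= 85.381%

85.381%


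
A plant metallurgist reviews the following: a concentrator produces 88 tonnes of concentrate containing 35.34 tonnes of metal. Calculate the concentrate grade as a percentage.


40.1591%

Grade = (metal in concentrate / concentrate mass) * 100
= (35.34 / 88) * 100
= 0.4015909091 * 100
= 40.1591%


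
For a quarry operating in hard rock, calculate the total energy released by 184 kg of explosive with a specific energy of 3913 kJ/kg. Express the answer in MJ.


Energy = mass * specific_energy / 1000
= 184 * 3913 / 1000
= 719992 / 1000
= 719.992 MJ

719.992 MJ


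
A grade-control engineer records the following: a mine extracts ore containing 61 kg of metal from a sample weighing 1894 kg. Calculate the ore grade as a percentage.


3.2207%

Ore grade = (metal mass / ore mass) * 100
= (61 / 1894) * 100
= 0.03220696938 * 100
= 3.2207%


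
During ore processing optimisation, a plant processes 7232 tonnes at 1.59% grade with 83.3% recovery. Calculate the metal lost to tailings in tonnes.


Total metal in feed:
= 7232 * 1.59 / 100 = 114.9888 tonnes
Metal recovered:
= 114.9888 * 83.3 / 100 = 95.7856704 tonnes
Metal lost to tailings:
= 114.9888 - 95.7856704
= 19.2031 tonnes

19.2031 tonnes


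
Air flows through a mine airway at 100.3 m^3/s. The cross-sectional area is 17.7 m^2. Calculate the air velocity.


Velocity = flow rate / cross-sectional area
= 100.3 / 17.7
= 5.6667 m/s

5.6667 m/s


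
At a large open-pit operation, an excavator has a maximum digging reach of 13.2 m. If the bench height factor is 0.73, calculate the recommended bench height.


Bench height = reach * factor
= 13.2 * 0.73
= 9.636 m

9.636 m


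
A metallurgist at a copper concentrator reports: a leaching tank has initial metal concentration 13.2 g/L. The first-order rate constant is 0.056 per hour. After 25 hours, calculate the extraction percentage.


Compute the exponent:
-k * t = -0.056 * 25 = -1.4
Remaining concentration:
C = 13.2 * exp(-1.4)
= 13.2 * 0.2465969639
= 3.255079924 g/L
Extracted = 13.2 - 3.255079924 = 9.944920076 g/L
Extraction % = 9.944920076 / 13.2 * 100
= 75.3403%

75.3403%


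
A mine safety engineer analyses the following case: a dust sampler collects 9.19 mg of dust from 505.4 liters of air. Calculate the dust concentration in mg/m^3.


18.1836 mg/m^3

Convert liters to m^3: 1 m^3 = 1000 L
Concentration = mass / volume * 1000
= 9.19 / 505.4 * 1000
= 0.01818361694 * 1000
= 18.1836 mg/m^3


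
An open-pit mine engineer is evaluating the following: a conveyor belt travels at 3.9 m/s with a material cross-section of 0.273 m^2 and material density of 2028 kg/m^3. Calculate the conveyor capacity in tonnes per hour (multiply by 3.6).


7773.1618 t/h

Volumetric flow = speed * area
= 3.9 * 0.273 = 1.0647 m^3/s
Mass flow = volumetric * density
= 1.0647 * 2028 = 2159.2116 kg/s
Convert to t/h: multiply by 3.6
Capacity = 2159.2116 * 3.6
= 7773.1618 t/h


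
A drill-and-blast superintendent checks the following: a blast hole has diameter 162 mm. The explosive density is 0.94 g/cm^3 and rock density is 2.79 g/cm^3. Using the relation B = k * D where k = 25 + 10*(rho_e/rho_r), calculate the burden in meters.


First, compute k:
rho_e / rho_r = 0.94 / 2.79 = 0.3369175627
k = 25 + 10 * 0.3369175627 = 28.36917563
Then, compute burden:
B = k * D / 1000 = 28.36917563 * 162 / 1000
= 4595.806452 / 1000
= 4.5958 m

4.5958 m


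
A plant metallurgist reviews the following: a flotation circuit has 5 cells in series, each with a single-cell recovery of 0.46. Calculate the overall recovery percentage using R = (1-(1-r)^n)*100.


95.4083%

Complement of single-cell recovery:
1 - r = 1 - 0.46 = 0.54
Raise to power n:
(1 - r)^5 = 0.54^5 = 0.0459165024
Overall recovery:
R = (1 - 0.0459165024) * 100
= 95.4083%


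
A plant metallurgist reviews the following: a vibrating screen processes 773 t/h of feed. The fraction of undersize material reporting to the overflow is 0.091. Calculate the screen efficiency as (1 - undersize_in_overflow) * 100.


90.9%

Screen efficiency = (1 - fraction of undersize in overflow) * 100
= (1 - 0.091) * 100
= 0.909 * 100
= 90.9%


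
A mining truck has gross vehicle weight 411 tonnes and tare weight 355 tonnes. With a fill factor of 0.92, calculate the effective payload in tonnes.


Maximum payload = gross - tare
= 411 - 355 = 56 tonnes
Effective payload = max payload * fill factor
= 56 * 0.92
= 51.52 tonnes

51.52 tonnes


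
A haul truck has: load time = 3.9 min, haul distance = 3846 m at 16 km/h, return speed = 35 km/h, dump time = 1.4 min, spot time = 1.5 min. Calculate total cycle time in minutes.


27.8156 min

Convert haul speed to m/min: 16 * 1000/60 = 266.6666667 m/min
Haul time = 3846 / 266.6666667 = 14.4225 min
Convert return speed to m/min: 35 * 1000/60 = 583.3333333 m/min
Return time = 3846 / 583.3333333 = 6.593142857 min
Total cycle time:
= 3.9 + 14.4225 + 1.4 + 6.593142857 + 1.5
= 27.8156 min


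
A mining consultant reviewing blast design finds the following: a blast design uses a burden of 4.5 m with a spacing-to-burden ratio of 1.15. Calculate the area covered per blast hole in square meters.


23.2875 m^2

First, find the spacing:
Spacing = burden * ratio = 4.5 * 1.15
= 5.175 m
Then, calculate the area:
Area = burden * spacing = 4.5 * 5.175
= 23.2875 m^2


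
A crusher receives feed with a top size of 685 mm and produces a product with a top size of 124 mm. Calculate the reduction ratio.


5.5242

Reduction ratio = feed size / product size
= 685 / 124
= 5.5242


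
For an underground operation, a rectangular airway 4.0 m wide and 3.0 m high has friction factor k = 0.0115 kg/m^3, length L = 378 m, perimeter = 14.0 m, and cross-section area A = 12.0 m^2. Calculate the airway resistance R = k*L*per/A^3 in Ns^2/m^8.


Compute the numerator:
k * L * per = 0.0115 * 378 * 14.0
= 60.858
Compute the denominator:
A^3 = 12.0^3 = 1728
Resistance:
R = 60.858 / 1728
= 0.0352 Ns^2/m^8

0.0352 Ns^2/m^8


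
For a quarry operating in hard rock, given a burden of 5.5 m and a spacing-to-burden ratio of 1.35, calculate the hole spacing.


Spacing = burden * ratio
= 5.5 * 1.35
= 7.425 m

7.425 m


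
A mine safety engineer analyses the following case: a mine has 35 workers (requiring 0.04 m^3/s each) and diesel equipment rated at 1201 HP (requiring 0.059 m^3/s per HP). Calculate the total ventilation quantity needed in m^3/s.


Airflow for workers:
Q_people = 35 * 0.04 = 1.4 m^3/s
Airflow for diesel equipment:
Q_diesel = 1201 * 0.059 = 70.859 m^3/s
Total ventilation:
Q_total = 1.4 + 70.859
= 72.259 m^3/s

72.259 m^3/s


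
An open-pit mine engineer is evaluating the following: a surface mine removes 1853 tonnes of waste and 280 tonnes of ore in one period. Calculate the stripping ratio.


6.6179

Stripping ratio = waste tonnage / ore tonnage
= 1853 / 280
= 6.6179


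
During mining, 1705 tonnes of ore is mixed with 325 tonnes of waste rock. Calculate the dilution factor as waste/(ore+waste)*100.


Total material = ore + waste
= 1705 + 325 = 2030 tonnes
Dilution = waste / total * 100
= 325 / 2030 * 100
= 0.1600985222 * 100
= 16.0099%

16.0099%


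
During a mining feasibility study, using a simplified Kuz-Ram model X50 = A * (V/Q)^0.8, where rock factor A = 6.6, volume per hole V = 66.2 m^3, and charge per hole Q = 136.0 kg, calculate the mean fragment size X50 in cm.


Compute V/Q:
V/Q = 66.2 / 136.0 = 0.4867647059
Raise to the power 0.8:
(V/Q)^0.8 = 0.4867647059^0.8 = 0.5621539477
Multiply by A:
X50 = 6.6 * 0.5621539477
= 3.7102 cm

3.7102 cm


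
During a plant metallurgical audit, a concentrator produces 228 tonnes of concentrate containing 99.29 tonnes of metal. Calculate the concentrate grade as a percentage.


Grade = (metal in concentrate / concentrate mass) * 100
= (99.29 / 228) * 100
= 0.4354824561 * 100
= 43.5482%

43.5482%


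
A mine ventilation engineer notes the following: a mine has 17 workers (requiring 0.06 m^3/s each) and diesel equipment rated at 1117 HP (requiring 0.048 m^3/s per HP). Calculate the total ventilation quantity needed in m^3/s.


54.636 m^3/s

Airflow for workers:
Q_people = 17 * 0.06 = 1.02 m^3/s
Airflow for diesel equipment:
Q_diesel = 1117 * 0.048 = 53.616 m^3/s
Total ventilation:
Q_total = 1.02 + 53.616
= 54.636 m^3/s


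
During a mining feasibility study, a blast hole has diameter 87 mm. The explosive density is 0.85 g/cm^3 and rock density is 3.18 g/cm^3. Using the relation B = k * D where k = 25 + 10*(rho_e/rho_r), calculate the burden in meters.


2.4075 m

First, compute k:
rho_e / rho_r = 0.85 / 3.18 = 0.2672955975
k = 25 + 10 * 0.2672955975 = 27.67295597
Then, compute burden:
B = k * D / 1000 = 27.67295597 * 87 / 1000
= 2407.54717 / 1000
= 2.4075 m


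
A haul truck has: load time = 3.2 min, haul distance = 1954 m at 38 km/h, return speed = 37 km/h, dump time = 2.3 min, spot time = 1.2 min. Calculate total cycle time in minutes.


12.9539 min

Convert haul speed to m/min: 38 * 1000/60 = 633.3333333 m/min
Haul time = 1954 / 633.3333333 = 3.085263158 min
Convert return speed to m/min: 37 * 1000/60 = 616.6666667 m/min
Return time = 1954 / 616.6666667 = 3.168648649 min
Total cycle time:
= 3.2 + 3.085263158 + 2.3 + 3.168648649 + 1.2
= 12.9539 min


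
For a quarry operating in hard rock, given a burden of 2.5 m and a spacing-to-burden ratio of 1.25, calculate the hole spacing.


3.125 m

Spacing = burden * ratio
= 2.5 * 1.25
= 3.125 m


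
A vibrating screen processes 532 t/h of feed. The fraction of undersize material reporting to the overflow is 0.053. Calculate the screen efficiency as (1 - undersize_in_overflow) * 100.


94.7%

Screen efficiency = (1 - fraction of undersize in overflow) * 100
= (1 - 0.053) * 100
= 0.947 * 100
= 94.7%


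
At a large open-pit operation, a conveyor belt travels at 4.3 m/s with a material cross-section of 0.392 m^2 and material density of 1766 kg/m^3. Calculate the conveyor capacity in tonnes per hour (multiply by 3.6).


10716.3706 t/h

Volumetric flow = speed * area
= 4.3 * 0.392 = 1.6856 m^3/s
Mass flow = volumetric * density
= 1.6856 * 1766 = 2976.7696 kg/s
Convert to t/h: multiply by 3.6
Capacity = 2976.7696 * 3.6
= 10716.3706 t/h


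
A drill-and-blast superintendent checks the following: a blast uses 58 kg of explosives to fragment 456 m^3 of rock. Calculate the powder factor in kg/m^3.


0.1272 kg/m^3

Powder factor = explosive mass / rock volume
= 58 / 456
= 0.1272 kg/m^3


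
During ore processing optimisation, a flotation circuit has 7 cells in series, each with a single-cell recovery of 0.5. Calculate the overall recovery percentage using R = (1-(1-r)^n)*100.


Complement of single-cell recovery:
1 - r = 1 - 0.5 = 0.5
Raise to power n:
(1 - r)^7 = 0.5^7 = 0.0078125
Overall recovery:
R = (1 - 0.0078125) * 100
= 99.2188%

99.2188%


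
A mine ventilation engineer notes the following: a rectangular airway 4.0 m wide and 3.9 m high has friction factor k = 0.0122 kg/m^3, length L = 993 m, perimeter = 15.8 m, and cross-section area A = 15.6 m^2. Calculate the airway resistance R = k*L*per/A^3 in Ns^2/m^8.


Compute the numerator:
k * L * per = 0.0122 * 993 * 15.8
= 191.41068
Compute the denominator:
A^3 = 15.6^3 = 3796.416
Resistance:
R = 191.41068 / 3796.416
= 0.0504 Ns^2/m^8

0.0504 Ns^2/m^8


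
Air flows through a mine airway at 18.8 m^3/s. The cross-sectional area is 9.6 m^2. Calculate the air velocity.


1.9583 m/s

Velocity = flow rate / cross-sectional area
= 18.8 / 9.6
= 1.9583 m/s


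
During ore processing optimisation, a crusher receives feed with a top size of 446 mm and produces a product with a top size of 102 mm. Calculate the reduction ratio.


4.3725

Reduction ratio = feed size / product size
= 446 / 102
= 4.3725


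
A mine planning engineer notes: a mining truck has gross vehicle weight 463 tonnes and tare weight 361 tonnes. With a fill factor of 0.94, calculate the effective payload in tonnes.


Maximum payload = gross - tare
= 463 - 361 = 102 tonnes
Effective payload = max payload * fill factor
= 102 * 0.94
= 95.88 tonnes

95.88 tonnes


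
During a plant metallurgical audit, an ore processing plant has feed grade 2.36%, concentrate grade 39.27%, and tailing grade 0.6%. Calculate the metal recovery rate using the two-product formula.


75.7334%

Using the two-product formula:
R = 100 * c * (f - t) / (f * (c - t))
Numerator = 100 * 39.27 * (2.36 - 0.6)
= 100 * 39.27 * 1.76
= 6911.52
Denominator = 2.36 * (39.27 - 0.6)
= 2.36 * 38.67
= 91.2612
R = 6911.52 / 91.2612
= 75.7334%
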